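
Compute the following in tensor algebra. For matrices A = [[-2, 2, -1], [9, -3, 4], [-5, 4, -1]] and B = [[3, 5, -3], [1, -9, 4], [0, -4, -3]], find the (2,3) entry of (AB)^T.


(AB)^T_{ij} = (AB)_{ji} = sum_k A_{jk} B_{ki}.
For i=2, j=3 we need (AB)_{32}:
A_{31} * B_{12} = -5 * 5 = -25
A_{32} * B_{22} = 4 * -9 = -36
A_{33} * B_{32} = -1 * -4 = 4
Sum = -25 + -36 + 4 = -57

-57


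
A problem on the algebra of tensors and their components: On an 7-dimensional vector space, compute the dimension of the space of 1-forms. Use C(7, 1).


The dimension of the space of p-forms on an n-dimensional space is C(n, p).
n = 7, p = 1
C(7, 1) = 7! / (1! * 6!) = 7

7


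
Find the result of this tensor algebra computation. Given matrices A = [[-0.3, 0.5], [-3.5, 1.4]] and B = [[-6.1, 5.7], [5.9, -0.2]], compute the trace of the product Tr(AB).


Tr(AB) = sum_i (AB)_{ii} where (AB)_{ii} = sum_k A_{ik} B_{ki}.
(AB)_{11} = -0.3*-6.1 + 0.5*5.9 = 4.78
(AB)_{22} = -3.5*5.7 + 1.4*-0.2 = -20.23
Tr(AB) = 4.78 + -20.23 = -15.45

-15.45


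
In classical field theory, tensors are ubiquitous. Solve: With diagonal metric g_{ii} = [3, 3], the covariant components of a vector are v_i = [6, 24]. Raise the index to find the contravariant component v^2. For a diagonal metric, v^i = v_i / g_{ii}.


To raise an index with a diagonal metric: v^i = v_i / g_{ii}.
For index 2: v_2 = 24, g_{22} = 3
v^2 = 24 / 3 = 8

8


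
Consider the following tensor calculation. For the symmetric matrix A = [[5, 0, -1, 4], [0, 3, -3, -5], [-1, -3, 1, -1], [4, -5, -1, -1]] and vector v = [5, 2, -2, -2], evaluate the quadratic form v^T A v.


First compute Av:
(Av)_1 = 5*5 + 0*2 + -1*-2 + 4*-2 = 19
(Av)_2 = 0*5 + 3*2 + -3*-2 + -5*-2 = 22
(Av)_3 = -1*5 + -3*2 + 1*-2 + -1*-2 = -11
(Av)_4 = 4*5 + -5*2 + -1*-2 + -1*-2 = 14
Av = [19, 22, -11, 14]
Then v^T (Av) = 5*19 + 2*22 + -2*-11 + -2*14
= 95 + 44 + 22 + -28 = 133

133


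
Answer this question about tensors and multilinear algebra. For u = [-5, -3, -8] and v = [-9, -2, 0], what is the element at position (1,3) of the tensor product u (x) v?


The outer product entry T_{ij} = u_i * v_j.
We need i=1, j=3.
u_1 = -5, v_3 = 0
T_{1,3} = -5 * 0 = 0

0


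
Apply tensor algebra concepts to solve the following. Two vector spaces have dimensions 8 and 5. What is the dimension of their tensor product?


The dimension of a tensor product is the product of dimensions.
dim(V) = 8, dim(W) = 5
dim(V (x) W) = 8 * 5 = 40

40


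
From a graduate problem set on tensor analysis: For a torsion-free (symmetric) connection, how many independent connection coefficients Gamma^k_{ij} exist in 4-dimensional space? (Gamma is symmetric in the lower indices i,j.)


Christoffel symbols Gamma^k_{ij} are symmetric in i,j, so there are d * d(d+1)/2 independent symbols.
d = 4
d(d+1)/2 = 4 * 5 / 2 = 10
Total = 4 * 10 = 40

40


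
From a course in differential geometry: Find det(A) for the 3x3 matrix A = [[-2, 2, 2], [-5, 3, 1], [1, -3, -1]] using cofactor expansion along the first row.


Expanding along the first row, det(A) = a11*M_11 - a12*M_12 + a13*M_13, where M_1j is the (1,j) minor.
Minor M_11 = 3*-1 - 1*-3 = 0
Minor M_12 = -5*-1 - 1*1 = 4
Minor M_13 = -5*-3 - 3*1 = 12
det = -2*(0) - 2*(4) + 2*(12)
    = 0 - 8 + 24
    = 16

16


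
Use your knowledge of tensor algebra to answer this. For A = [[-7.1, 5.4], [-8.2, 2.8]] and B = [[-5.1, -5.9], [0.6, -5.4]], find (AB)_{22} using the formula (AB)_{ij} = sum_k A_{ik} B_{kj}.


(AB)_{ij} = sum_k A_{ik} B_{kj}.
For i=2, j=2:
A_{21} * B_{12} = -8.2 * -5.9 = 48.38
A_{22} * B_{22} = 2.8 * -5.4 = -15.12
Sum = 48.38 + -15.12 = 33.26

33.26


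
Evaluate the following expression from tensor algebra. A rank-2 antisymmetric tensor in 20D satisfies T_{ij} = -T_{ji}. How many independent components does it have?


An antisymmetric rank-2 tensor satisfies A_{ij} = -A_{ji}, so diagonal entries are zero.
The independent components are the upper-triangular entries: C(n, 2) = n(n-1)/2.
n = 20
C(20, 2) = 20 * 19 / 2 = 380 / 2 = 190

190


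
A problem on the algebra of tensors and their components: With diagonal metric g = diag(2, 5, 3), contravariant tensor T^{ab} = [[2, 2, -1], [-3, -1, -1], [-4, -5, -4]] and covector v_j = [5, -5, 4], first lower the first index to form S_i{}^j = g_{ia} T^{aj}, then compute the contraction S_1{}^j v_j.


Step 1: lower the first index. For a diagonal metric, g_{ia} T^{aj} = g_{ii} T^{ij} (no sum on i).
g_{11} = 2
S_1{}^1 = 2 * T^{11} = 2 * 2 = 4
S_1{}^2 = 2 * T^{12} = 2 * 2 = 4
S_1{}^3 = 2 * T^{13} = 2 * -1 = -2
Step 2: contract S_1{}^j with v_j.
S_1{}^1 * v_1 = 4 * 5 = 20
S_1{}^2 * v_2 = 4 * -5 = -20
S_1{}^3 * v_3 = -2 * 4 = -8
Result = 20 + -20 + -8 = -8

-8


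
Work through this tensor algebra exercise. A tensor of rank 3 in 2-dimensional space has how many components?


The number of components of a rank-r tensor in d dimensions is d^r.
Here d = 2 and r = 3.
2^3 = 8

8


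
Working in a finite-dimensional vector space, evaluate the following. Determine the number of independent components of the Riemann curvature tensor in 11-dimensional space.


The Riemann tensor in d dimensions has d^2(d^2 - 1)/12 independent components.
d = 11, so d^2 = 121
d^2 - 1 = 120
d^2(d^2 - 1) = 121 * 120 = 14520
Divide by 12: 14520 / 12 = 1210

1210


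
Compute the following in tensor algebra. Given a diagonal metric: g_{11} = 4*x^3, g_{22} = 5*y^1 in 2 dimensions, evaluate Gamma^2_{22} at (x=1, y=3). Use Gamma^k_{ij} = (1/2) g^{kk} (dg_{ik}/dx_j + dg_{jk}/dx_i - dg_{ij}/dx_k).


For a diagonal metric, Gamma^k_{ij} = (1/2) g^{kk} (dg_{ik}/dx_j + dg_{jk}/dx_i - dg_{ij}/dx_k).
The metric is diagonal, so g_{ab} = 0 for a != b.
At the given point: g_{11} = 4, g_{22} = 15
g^{22} = 1/15
dg_{22}/dx_2 = dg_{22}/dx_2 = 5
dg_{22}/dx_2 = dg_{22}/dx_2 = 5
dg_{22}/dx_2 = dg_{22}/dx_2 = 5
Numerator = 5 + 5 - 5 = 5
Gamma^2_{22} = 5 / (2 * 15) = 1/6

1/6


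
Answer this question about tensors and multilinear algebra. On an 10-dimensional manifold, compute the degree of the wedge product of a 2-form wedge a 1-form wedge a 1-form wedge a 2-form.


The degree of a wedge product is the sum of the degrees of the individual forms.
Degrees: 2, 1, 1, 2
Total degree = 2 + 1 + 1 + 2 = 6

6


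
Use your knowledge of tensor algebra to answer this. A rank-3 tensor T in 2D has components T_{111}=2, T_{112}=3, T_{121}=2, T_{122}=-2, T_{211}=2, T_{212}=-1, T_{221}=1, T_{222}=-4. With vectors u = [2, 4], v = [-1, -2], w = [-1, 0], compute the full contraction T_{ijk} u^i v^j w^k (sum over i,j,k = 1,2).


S = sum over i,j,k of T_{ijk} u_i v_j w_k. Expanding all 8 terms:
T_{111}*u_1*v_1*w_1 = 2*2*-1*-1 = 4  (running total: 4)
T_{112}*u_1*v_1*w_2 = 3*2*-1*0 = 0  (running total: 4)
T_{121}*u_1*v_2*w_1 = 2*2*-2*-1 = 8  (running total: 12)
T_{122}*u_1*v_2*w_2 = -2*2*-2*0 = 0  (running total: 12)
T_{211}*u_2*v_1*w_1 = 2*4*-1*-1 = 8  (running total: 20)
T_{212}*u_2*v_1*w_2 = -1*4*-1*0 = 0  (running total: 20)
T_{221}*u_2*v_2*w_1 = 1*4*-2*-1 = 8  (running total: 28)
T_{222}*u_2*v_2*w_2 = -4*4*-2*0 = 0  (running total: 28)
S = 28

28


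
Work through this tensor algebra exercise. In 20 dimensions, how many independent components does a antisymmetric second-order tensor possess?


A antisymmetric rank-2 tensor in d dimensions has d(d-1)/2 independent components.
d = 20
d(d-1)/2 = 20 * 19 / 2 = 380 / 2 = 190

190


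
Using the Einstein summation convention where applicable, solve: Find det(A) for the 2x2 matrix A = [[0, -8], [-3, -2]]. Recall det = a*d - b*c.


For a 2x2 matrix [[a, b], [c, d]], det = a*d - b*c.
a = 0, b = -8, c = -3, d = -2
a*d = 0 * -2 = 0
b*c = -8 * -3 = 24
det = 0 - 24 = -24

-24


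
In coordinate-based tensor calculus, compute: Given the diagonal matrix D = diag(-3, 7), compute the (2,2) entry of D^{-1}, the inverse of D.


For a diagonal matrix, the inverse has entries (D^{-1})_{ii} = 1/d_{ii}.
The diagonal entries are: d_{11} = -3, d_{22} = 7
We need (D^{-1})_{22} = 1/d_{22} = 1/7 = 1/7

1/7


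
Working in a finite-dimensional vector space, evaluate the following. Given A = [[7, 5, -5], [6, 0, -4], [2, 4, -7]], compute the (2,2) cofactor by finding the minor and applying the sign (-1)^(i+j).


To find cofactor C_{22}, delete row 2 and column 2.
The resulting 2x2 submatrix is: [[7, -5], [2, -7]]
Minor M_{22} = 7*-7 - -5*2
  = -49 - -10 = -39
Sign = (-1)^(2+2) = (-1)^4 = 1
Cofactor C_{22} = 1 * -39 = -39

-39


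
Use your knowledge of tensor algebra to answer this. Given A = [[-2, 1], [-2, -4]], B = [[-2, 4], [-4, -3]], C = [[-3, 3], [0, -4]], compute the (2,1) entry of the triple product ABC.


(ABC)_{21} = sum_m (AB)_{2m} C_{m1}. First compute row 2 of AB.
(AB)_{21} = -2*-2 + -4*-4 = 20
(AB)_{22} = -2*4 + -4*-3 = 4
Now contract with column 1 of C:
(AB)_{21} * C_{11} = 20 * -3 = -60
(AB)_{22} * C_{21} = 4 * 0 = 0
(ABC)_{21} = -60 + 0 = -60

-60


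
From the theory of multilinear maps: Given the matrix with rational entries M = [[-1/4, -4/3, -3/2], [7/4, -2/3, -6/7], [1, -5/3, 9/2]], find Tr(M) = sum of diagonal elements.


The trace is the sum of diagonal entries.
Diagonal: M[1,1] = -1/4, M[2,2] = -2/3, M[3,3] = 9/2
Tr(M) = -1/4 + -2/3 + 9/2
Computing step by step:
After adding M[1,1]: -1/4
After adding M[2,2]: -11/12
After adding M[3,3]: 43/12
Tr(M) = 43/12

43/12


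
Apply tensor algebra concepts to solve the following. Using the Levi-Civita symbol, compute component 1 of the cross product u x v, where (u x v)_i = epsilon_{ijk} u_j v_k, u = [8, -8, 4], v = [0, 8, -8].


(u x v)_1 = sum_{j,k} epsilon_{1jk} u_j v_k. Only permutations of (1,2,3) contribute; the two non-zero terms are:
eps_{123} u_2 v_3 = 1 * -8 * -8 = 64
eps_{132} u_3 v_2 = -1 * 4 * 8 = -32
(u x v)_1 = 32

32


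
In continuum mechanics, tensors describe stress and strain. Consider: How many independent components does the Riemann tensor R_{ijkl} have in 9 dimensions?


The Riemann tensor in d dimensions has d^2(d^2 - 1)/12 independent components.
d = 9, so d^2 = 81
d^2 - 1 = 80
d^2(d^2 - 1) = 81 * 80 = 6480
Divide by 12: 6480 / 12 = 540

540


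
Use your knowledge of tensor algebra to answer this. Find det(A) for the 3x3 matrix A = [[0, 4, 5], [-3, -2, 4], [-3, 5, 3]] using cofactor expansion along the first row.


Expanding along the first row, det(A) = a11*M_11 - a12*M_12 + a13*M_13, where M_1j is the (1,j) minor.
Minor M_11 = -2*3 - 4*5 = -26
Minor M_12 = -3*3 - 4*-3 = 3
Minor M_13 = -3*5 - -2*-3 = -21
det = 0*(-26) - 4*(3) + 5*(-21)
    = 0 - 12 + -105
    = -117

-117


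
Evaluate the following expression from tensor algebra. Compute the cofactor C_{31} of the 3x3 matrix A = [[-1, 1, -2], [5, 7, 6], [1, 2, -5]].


To find cofactor C_{31}, delete row 3 and column 1.
The resulting 2x2 submatrix is: [[1, -2], [7, 6]]
Minor M_{31} = 1*6 - -2*7
  = 6 - -14 = 20
Sign = (-1)^(3+1) = (-1)^4 = 1
Cofactor C_{31} = 1 * 20 = 20

20


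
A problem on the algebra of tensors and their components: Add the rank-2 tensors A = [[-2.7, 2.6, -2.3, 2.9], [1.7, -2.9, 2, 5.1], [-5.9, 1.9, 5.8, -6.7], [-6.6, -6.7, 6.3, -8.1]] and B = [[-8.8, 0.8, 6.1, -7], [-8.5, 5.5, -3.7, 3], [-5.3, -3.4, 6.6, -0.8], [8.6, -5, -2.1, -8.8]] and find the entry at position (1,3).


Tensor addition is component-wise: (A + B)_{ij} = A_{ij} + B_{ij}.
A_{13} = -2.3
B_{13} = 6.1
(A + B)_{13} = -2.3 + 6.1 = 3.8

3.8


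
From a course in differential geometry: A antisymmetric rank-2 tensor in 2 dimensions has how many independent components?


A antisymmetric rank-2 tensor in d dimensions has d(d-1)/2 independent components.
d = 2
d(d-1)/2 = 2 * 1 / 2 = 2 / 2 = 1

1


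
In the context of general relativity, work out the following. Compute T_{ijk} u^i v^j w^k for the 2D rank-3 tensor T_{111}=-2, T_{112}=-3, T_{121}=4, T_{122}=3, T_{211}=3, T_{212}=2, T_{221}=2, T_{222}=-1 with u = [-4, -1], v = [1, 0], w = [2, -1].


S = sum over i,j,k of T_{ijk} u_i v_j w_k. Expanding all 8 terms:
T_{111}*u_1*v_1*w_1 = -2*-4*1*2 = 16  (running total: 16)
T_{112}*u_1*v_1*w_2 = -3*-4*1*-1 = -12  (running total: 4)
T_{121}*u_1*v_2*w_1 = 4*-4*0*2 = 0  (running total: 4)
T_{122}*u_1*v_2*w_2 = 3*-4*0*-1 = 0  (running total: 4)
T_{211}*u_2*v_1*w_1 = 3*-1*1*2 = -6  (running total: -2)
T_{212}*u_2*v_1*w_2 = 2*-1*1*-1 = 2  (running total: 0)
T_{221}*u_2*v_2*w_1 = 2*-1*0*2 = 0  (running total: 0)
T_{222}*u_2*v_2*w_2 = -1*-1*0*-1 = 0  (running total: 0)
S = 0

0


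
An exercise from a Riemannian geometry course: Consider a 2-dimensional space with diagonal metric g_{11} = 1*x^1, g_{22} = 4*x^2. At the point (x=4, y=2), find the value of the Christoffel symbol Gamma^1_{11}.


For a diagonal metric, Gamma^k_{ij} = (1/2) g^{kk} (dg_{ik}/dx_j + dg_{jk}/dx_i - dg_{ij}/dx_k).
The metric is diagonal, so g_{ab} = 0 for a != b.
At the given point: g_{11} = 4, g_{22} = 64
g^{11} = 1/4
dg_{11}/dx_1 = dg_{11}/dx_1 = 1
dg_{11}/dx_1 = dg_{11}/dx_1 = 1
dg_{11}/dx_1 = dg_{11}/dx_1 = 1
Numerator = 1 + 1 - 1 = 1
Gamma^1_{11} = 1 / (2 * 4) = 1/8

1/8


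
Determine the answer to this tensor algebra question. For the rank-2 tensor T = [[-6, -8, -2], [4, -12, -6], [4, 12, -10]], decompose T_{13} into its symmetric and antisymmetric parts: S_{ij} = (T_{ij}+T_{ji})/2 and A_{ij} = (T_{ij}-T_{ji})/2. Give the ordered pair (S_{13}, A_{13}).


T_{13} = -2
T_{31} = 4
S_{13} = (-2 + 4)/2 = 2/2 = 1
A_{13} = (-2 - 4)/2 = -6/2 = -3
Check: S + A = 1 + -3 = -2 = T_{13}.

(1, -3)


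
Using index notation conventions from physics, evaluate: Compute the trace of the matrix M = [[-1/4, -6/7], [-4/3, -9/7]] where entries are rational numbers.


The trace is the sum of diagonal entries.
Diagonal: M[1,1] = -1/4, M[2,2] = -9/7
Tr(M) = -1/4 + -9/7
Computing step by step:
After adding M[1,1]: -1/4
After adding M[2,2]: -43/28
Tr(M) = -43/28

-43/28


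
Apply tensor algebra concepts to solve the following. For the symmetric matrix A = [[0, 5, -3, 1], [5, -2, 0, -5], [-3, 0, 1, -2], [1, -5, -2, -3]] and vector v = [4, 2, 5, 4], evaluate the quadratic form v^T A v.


First compute Av:
(Av)_1 = 0*4 + 5*2 + -3*5 + 1*4 = -1
(Av)_2 = 5*4 + -2*2 + 0*5 + -5*4 = -4
(Av)_3 = -3*4 + 0*2 + 1*5 + -2*4 = -15
(Av)_4 = 1*4 + -5*2 + -2*5 + -3*4 = -28
Av = [-1, -4, -15, -28]
Then v^T (Av) = 4*-1 + 2*-4 + 5*-15 + 4*-28
= -4 + -8 + -75 + -112 = -199

-199


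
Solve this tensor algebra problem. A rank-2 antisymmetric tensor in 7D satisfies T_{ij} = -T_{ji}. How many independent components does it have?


An antisymmetric rank-2 tensor satisfies A_{ij} = -A_{ji}, so diagonal entries are zero.
The independent components are the upper-triangular entries: C(n, 2) = n(n-1)/2.
n = 7
C(7, 2) = 7 * 6 / 2 = 42 / 2 = 21

21


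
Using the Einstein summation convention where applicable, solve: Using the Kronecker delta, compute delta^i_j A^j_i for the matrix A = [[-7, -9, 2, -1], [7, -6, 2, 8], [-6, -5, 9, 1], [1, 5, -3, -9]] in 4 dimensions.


The contraction (trace) of a rank-2 tensor is the sum of its diagonal elements.
Diagonal entries: A[1,1] = -7, A[2,2] = -6, A[3,3] = 9, A[4,4] = -9
Tr(A) = -7 + -6 + 9 + -9 = -13

-13


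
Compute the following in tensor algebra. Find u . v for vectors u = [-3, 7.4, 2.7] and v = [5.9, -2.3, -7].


The inner product u . v = sum of u_i * v_i.
Term-by-term: -3 * 5.9, 7.4 * -2.3, 2.7 * -7
Products: -17.7, -17.02, -18.9
Sum = -17.7 + -17.02 + -18.9 = -53.62

-53.62


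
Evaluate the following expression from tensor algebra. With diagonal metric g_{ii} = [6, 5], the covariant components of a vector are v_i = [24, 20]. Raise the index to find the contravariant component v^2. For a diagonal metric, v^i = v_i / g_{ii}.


To raise an index with a diagonal metric: v^i = v_i / g_{ii}.
For index 2: v_2 = 20, g_{22} = 5
v^2 = 20 / 5 = 4

4


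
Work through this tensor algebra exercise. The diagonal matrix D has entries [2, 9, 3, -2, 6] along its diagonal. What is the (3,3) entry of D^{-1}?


For a diagonal matrix, the inverse has entries (D^{-1})_{ii} = 1/d_{ii}.
The diagonal entries are: d_{11} = 2, d_{22} = 9, d_{33} = 3, d_{44} = -2, d_{55} = 6
We need (D^{-1})_{33} = 1/d_{33} = 1/3 = 1/3

1/3


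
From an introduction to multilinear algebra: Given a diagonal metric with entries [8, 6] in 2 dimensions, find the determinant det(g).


For a diagonal metric, the determinant is the product of diagonal entries.
Diagonal entries: 8, 6
det(g) = 8 * 6 = 48

48


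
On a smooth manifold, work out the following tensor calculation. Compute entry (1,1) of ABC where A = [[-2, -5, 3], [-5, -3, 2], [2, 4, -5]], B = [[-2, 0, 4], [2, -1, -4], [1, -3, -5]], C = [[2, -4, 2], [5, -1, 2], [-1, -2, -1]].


(ABC)_{11} = sum_m (AB)_{1m} C_{m1}. First compute row 1 of AB.
(AB)_{11} = -2*-2 + -5*2 + 3*1 = -3
(AB)_{12} = -2*0 + -5*-1 + 3*-3 = -4
(AB)_{13} = -2*4 + -5*-4 + 3*-5 = -3
Now contract with column 1 of C:
(AB)_{11} * C_{11} = -3 * 2 = -6
(AB)_{12} * C_{21} = -4 * 5 = -20
(AB)_{13} * C_{31} = -3 * -1 = 3
(ABC)_{11} = -6 + -20 + 3 = -23

-23


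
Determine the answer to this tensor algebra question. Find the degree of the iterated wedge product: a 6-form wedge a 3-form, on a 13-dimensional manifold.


The degree of a wedge product is the sum of the degrees of the individual forms.
Degrees: 6, 3
Total degree = 6 + 3 = 9

9


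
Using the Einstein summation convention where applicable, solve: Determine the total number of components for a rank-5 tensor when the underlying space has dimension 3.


The number of components of a rank-r tensor in d dimensions is d^r.
Here d = 3 and r = 5.
3^5 = 243

243


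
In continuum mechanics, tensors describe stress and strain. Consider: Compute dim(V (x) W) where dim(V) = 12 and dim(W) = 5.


The dimension of a tensor product is the product of dimensions.
dim(V) = 12, dim(W) = 5
dim(V (x) W) = 12 * 5 = 60

60


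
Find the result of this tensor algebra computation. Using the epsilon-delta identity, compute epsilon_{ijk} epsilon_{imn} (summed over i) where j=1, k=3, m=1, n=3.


Using the identity: epsilon_{ijk} epsilon_{imn} = delta_{jm} delta_{kn} - delta_{jn} delta_{km}.
delta_{11} = 1
delta_{33} = 1
delta_{13} = 0
delta_{31} = 0
Result = 1 * 1 - 0 * 0 = 1 - 0 = 1

1


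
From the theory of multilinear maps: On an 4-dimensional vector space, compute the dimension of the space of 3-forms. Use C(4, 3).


The dimension of the space of p-forms on an n-dimensional space is C(n, p).
n = 4, p = 3
C(4, 3) = 4! / (3! * 1!) = 4

4


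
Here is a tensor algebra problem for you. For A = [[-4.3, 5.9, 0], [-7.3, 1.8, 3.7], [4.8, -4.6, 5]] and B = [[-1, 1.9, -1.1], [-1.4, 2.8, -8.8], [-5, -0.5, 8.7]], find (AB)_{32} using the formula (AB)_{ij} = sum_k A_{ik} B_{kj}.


(AB)_{ij} = sum_k A_{ik} B_{kj}.
For i=3, j=2:
A_{31} * B_{12} = 4.8 * 1.9 = 9.12
A_{32} * B_{22} = -4.6 * 2.8 = -12.88
A_{33} * B_{32} = 5 * -0.5 = -2.5
Sum = 9.12 + -12.88 + -2.5 = -6.26

-6.26


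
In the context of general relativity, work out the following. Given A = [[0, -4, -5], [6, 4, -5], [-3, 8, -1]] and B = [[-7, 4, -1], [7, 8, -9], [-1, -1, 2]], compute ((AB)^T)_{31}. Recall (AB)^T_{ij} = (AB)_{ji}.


(AB)^T_{ij} = (AB)_{ji} = sum_k A_{jk} B_{ki}.
For i=3, j=1 we need (AB)_{13}:
A_{11} * B_{13} = 0 * -1 = 0
A_{12} * B_{23} = -4 * -9 = 36
A_{13} * B_{33} = -5 * 2 = -10
Sum = 0 + 36 + -10 = 26

26


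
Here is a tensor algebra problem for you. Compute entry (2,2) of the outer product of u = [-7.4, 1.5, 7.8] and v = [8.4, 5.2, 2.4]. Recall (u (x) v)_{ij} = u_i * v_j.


The outer product entry T_{ij} = u_i * v_j.
We need i=2, j=2.
u_2 = 1.5, v_2 = 5.2
T_{2,2} = 1.5 * 5.2 = 7.8

7.8


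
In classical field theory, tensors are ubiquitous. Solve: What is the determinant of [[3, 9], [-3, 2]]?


For a 2x2 matrix [[a, b], [c, d]], det = a*d - b*c.
a = 3, b = 9, c = -3, d = 2
a*d = 3 * 2 = 6
b*c = 9 * -3 = -27
det = 6 - -27 = 33

33


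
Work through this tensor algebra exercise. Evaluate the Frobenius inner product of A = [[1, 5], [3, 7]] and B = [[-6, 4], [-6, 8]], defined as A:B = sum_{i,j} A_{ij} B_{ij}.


A:B = sum over all i,j of A_{ij} * B_{ij}.
Row 1: 1*-6=-6, 5*4=20 => row sum = 14
Row 2: 3*-6=-18, 7*8=56 => row sum = 38
Total = 14 + 38 = 52

52


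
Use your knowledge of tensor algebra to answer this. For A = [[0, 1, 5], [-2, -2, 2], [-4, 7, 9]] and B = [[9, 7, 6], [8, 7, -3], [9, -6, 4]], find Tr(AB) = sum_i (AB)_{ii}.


Tr(AB) = sum_i (AB)_{ii} where (AB)_{ii} = sum_k A_{ik} B_{ki}.
(AB)_{11} = 0*9 + 1*8 + 5*9 = 53
(AB)_{22} = -2*7 + -2*7 + 2*-6 = -40
(AB)_{33} = -4*6 + 7*-3 + 9*4 = -9
Tr(AB) = 53 + -40 + -9 = 4

4


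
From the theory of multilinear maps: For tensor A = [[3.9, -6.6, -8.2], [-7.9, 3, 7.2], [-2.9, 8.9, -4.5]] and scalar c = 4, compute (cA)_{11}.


Scalar multiplication: (cA)_{ij} = c * A_{ij}.
c = 4
A_{11} = 3.9
(cA)_{11} = 4 * 3.9 = 15.6

15.6


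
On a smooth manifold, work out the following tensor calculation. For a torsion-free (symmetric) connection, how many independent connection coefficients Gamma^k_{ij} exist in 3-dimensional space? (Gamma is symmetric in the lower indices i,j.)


Christoffel symbols Gamma^k_{ij} are symmetric in i,j, so there are d * d(d+1)/2 independent symbols.
d = 3
d(d+1)/2 = 3 * 4 / 2 = 6
Total = 3 * 6 = 18

18


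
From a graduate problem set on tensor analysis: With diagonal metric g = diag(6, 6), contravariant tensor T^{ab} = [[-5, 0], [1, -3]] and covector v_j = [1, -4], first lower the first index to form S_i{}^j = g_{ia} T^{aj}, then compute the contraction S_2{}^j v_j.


Step 1: lower the first index. For a diagonal metric, g_{ia} T^{aj} = g_{ii} T^{ij} (no sum on i).
g_{22} = 6
S_2{}^1 = 6 * T^{21} = 6 * 1 = 6
S_2{}^2 = 6 * T^{22} = 6 * -3 = -18
Step 2: contract S_2{}^j with v_j.
S_2{}^1 * v_1 = 6 * 1 = 6
S_2{}^2 * v_2 = -18 * -4 = 72
Result = 6 + 72 = 78

78


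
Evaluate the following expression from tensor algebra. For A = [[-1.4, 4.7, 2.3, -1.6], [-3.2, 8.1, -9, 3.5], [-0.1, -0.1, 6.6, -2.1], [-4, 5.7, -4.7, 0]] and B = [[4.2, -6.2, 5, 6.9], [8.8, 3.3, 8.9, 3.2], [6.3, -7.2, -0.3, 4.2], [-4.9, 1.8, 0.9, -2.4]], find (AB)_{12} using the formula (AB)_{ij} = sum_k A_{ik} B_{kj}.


(AB)_{ij} = sum_k A_{ik} B_{kj}.
For i=1, j=2:
A_{11} * B_{12} = -1.4 * -6.2 = 8.68
A_{12} * B_{22} = 4.7 * 3.3 = 15.51
A_{13} * B_{32} = 2.3 * -7.2 = -16.56
A_{14} * B_{42} = -1.6 * 1.8 = -2.88
Sum = 8.68 + 15.51 + -16.56 + -2.88 = 4.75

4.75


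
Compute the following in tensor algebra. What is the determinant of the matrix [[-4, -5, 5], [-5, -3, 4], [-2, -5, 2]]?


Expanding along the first row, det(A) = a11*M_11 - a12*M_12 + a13*M_13, where M_1j is the (1,j) minor.
Minor M_11 = -3*2 - 4*-5 = 14
Minor M_12 = -5*2 - 4*-2 = -2
Minor M_13 = -5*-5 - -3*-2 = 19
det = -4*(14) - -5*(-2) + 5*(19)
    = -56 - 10 + 95
    = 29

29


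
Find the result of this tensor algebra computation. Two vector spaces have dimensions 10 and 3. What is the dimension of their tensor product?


The dimension of a tensor product is the product of dimensions.
dim(V) = 10, dim(W) = 3
dim(V (x) W) = 10 * 3 = 30

30


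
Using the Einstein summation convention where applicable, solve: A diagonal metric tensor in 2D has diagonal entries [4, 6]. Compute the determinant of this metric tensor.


For a diagonal metric, the determinant is the product of diagonal entries.
Diagonal entries: 4, 6
det(g) = 4 * 6 = 24

24


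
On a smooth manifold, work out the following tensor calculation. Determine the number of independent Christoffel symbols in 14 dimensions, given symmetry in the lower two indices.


Christoffel symbols Gamma^k_{ij} are symmetric in i,j, so there are d * d(d+1)/2 independent symbols.
d = 14
d(d+1)/2 = 14 * 15 / 2 = 105
Total = 14 * 105 = 1470

1470


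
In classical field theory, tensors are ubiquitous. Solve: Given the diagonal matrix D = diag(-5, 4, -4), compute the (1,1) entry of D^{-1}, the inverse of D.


For a diagonal matrix, the inverse has entries (D^{-1})_{ii} = 1/d_{ii}.
The diagonal entries are: d_{11} = -5, d_{22} = 4, d_{33} = -4
We need (D^{-1})_{11} = 1/d_{11} = 1/-5 = -1/5

-1/5


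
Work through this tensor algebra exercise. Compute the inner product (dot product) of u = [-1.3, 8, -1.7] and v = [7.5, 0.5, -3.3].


The inner product u . v = sum of u_i * v_i.
Term-by-term: -1.3 * 7.5, 8 * 0.5, -1.7 * -3.3
Products: -9.75, 4, 5.61
Sum = -9.75 + 4 + 5.61 = -0.14

-0.14


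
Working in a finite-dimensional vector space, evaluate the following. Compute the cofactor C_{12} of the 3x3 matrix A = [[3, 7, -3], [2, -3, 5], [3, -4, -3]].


To find cofactor C_{12}, delete row 1 and column 2.
The resulting 2x2 submatrix is: [[2, 5], [3, -3]]
Minor M_{12} = 2*-3 - 5*3
  = -6 - 15 = -21
Sign = (-1)^(1+2) = (-1)^3 = -1
Cofactor C_{12} = -1 * -21 = 21

21


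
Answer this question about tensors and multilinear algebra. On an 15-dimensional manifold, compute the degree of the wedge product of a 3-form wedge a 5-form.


The degree of a wedge product is the sum of the degrees of the individual forms.
Degrees: 3, 5
Total degree = 3 + 5 = 8

8


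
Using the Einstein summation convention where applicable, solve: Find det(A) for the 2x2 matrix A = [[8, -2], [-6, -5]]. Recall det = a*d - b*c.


For a 2x2 matrix [[a, b], [c, d]], det = a*d - b*c.
a = 8, b = -2, c = -6, d = -5
a*d = 8 * -5 = -40
b*c = -2 * -6 = 12
det = -40 - 12 = -52

-52


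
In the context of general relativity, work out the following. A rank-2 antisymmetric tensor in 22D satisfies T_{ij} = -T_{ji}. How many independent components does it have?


An antisymmetric rank-2 tensor satisfies A_{ij} = -A_{ji}, so diagonal entries are zero.
The independent components are the upper-triangular entries: C(n, 2) = n(n-1)/2.
n = 22
C(22, 2) = 22 * 21 / 2 = 462 / 2 = 231

231


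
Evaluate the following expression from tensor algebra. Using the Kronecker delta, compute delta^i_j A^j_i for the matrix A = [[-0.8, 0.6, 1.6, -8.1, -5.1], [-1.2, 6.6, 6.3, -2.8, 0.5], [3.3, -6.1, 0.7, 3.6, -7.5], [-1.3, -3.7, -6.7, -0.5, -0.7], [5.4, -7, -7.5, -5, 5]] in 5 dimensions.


The contraction (trace) of a rank-2 tensor is the sum of its diagonal elements.
Diagonal entries: A[1,1] = -0.8, A[2,2] = 6.6, A[3,3] = 0.7, A[4,4] = -0.5, A[5,5] = 5
Tr(A) = -0.8 + 6.6 + 0.7 + -0.5 + 5 = 11

11


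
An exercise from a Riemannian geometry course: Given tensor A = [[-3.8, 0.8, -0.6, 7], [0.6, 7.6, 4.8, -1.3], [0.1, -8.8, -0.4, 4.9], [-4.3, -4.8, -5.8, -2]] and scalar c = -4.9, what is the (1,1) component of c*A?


Scalar multiplication: (cA)_{ij} = c * A_{ij}.
c = -4.9
A_{11} = -3.8
(cA)_{11} = -4.9 * -3.8 = 18.62

18.62


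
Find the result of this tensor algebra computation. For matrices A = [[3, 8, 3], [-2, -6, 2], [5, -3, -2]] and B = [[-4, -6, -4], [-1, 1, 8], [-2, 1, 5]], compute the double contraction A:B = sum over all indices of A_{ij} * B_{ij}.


A:B = sum over all i,j of A_{ij} * B_{ij}.
Row 1: 3*-4=-12, 8*-6=-48, 3*-4=-12 => row sum = -72
Row 2: -2*-1=2, -6*1=-6, 2*8=16 => row sum = 12
Row 3: 5*-2=-10, -3*1=-3, -2*5=-10 => row sum = -23
Total = -72 + 12 + -23 = -83

-83


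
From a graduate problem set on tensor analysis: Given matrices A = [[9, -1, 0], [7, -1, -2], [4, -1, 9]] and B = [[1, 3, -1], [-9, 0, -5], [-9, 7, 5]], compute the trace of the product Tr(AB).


Tr(AB) = sum_i (AB)_{ii} where (AB)_{ii} = sum_k A_{ik} B_{ki}.
(AB)_{11} = 9*1 + -1*-9 + 0*-9 = 18
(AB)_{22} = 7*3 + -1*0 + -2*7 = 7
(AB)_{33} = 4*-1 + -1*-5 + 9*5 = 46
Tr(AB) = 18 + 7 + 46 = 71

71


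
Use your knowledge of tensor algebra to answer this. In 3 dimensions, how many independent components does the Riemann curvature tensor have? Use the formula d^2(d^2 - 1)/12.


The Riemann tensor in d dimensions has d^2(d^2 - 1)/12 independent components.
d = 3, so d^2 = 9
d^2 - 1 = 8
d^2(d^2 - 1) = 9 * 8 = 72
Divide by 12: 72 / 12 = 6

6


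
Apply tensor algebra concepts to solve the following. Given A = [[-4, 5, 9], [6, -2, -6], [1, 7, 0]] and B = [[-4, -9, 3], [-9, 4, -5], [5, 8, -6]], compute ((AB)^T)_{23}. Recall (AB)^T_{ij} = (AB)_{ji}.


(AB)^T_{ij} = (AB)_{ji} = sum_k A_{jk} B_{ki}.
For i=2, j=3 we need (AB)_{32}:
A_{31} * B_{12} = 1 * -9 = -9
A_{32} * B_{22} = 7 * 4 = 28
A_{33} * B_{32} = 0 * 8 = 0
Sum = -9 + 28 + 0 = 19

19


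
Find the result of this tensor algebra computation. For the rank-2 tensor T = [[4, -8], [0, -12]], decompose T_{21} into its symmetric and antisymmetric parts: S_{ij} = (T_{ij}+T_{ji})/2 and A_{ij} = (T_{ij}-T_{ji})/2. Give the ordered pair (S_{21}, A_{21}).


T_{21} = 0
T_{12} = -8
S_{21} = (0 + -8)/2 = -8/2 = -4
A_{21} = (0 - -8)/2 = 8/2 = 4
Check: S + A = -4 + 4 = 0 = T_{21}.

(-4, 4)


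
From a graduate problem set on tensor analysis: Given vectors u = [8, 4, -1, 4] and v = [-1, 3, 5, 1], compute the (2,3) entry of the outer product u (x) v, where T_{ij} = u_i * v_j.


The outer product entry T_{ij} = u_i * v_j.
We need i=2, j=3.
u_2 = 4, v_3 = 5
T_{2,3} = 4 * 5 = 20

20


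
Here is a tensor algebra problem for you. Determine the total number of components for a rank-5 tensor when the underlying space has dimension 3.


The number of components of a rank-r tensor in d dimensions is d^r.
Here d = 3 and r = 5.
3^5 = 243

243


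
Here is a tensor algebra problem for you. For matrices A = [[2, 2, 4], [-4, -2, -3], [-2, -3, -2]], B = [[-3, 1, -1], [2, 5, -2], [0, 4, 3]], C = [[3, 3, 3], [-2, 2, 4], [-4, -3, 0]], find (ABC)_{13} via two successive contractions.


(ABC)_{13} = sum_m (AB)_{1m} C_{m3}. First compute row 1 of AB.
(AB)_{11} = 2*-3 + 2*2 + 4*0 = -2
(AB)_{12} = 2*1 + 2*5 + 4*4 = 28
(AB)_{13} = 2*-1 + 2*-2 + 4*3 = 6
Now contract with column 3 of C:
(AB)_{11} * C_{13} = -2 * 3 = -6
(AB)_{12} * C_{23} = 28 * 4 = 112
(AB)_{13} * C_{33} = 6 * 0 = 0
(ABC)_{13} = -6 + 112 + 0 = 106

106


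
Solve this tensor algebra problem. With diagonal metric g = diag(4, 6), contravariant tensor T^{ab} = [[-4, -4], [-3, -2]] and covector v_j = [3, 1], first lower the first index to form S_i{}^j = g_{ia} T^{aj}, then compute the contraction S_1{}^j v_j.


Step 1: lower the first index. For a diagonal metric, g_{ia} T^{aj} = g_{ii} T^{ij} (no sum on i).
g_{11} = 4
S_1{}^1 = 4 * T^{11} = 4 * -4 = -16
S_1{}^2 = 4 * T^{12} = 4 * -4 = -16
Step 2: contract S_1{}^j with v_j.
S_1{}^1 * v_1 = -16 * 3 = -48
S_1{}^2 * v_2 = -16 * 1 = -16
Result = -48 + -16 = -64

-64


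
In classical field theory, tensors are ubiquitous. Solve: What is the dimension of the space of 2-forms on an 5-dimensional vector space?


The dimension of the space of p-forms on an n-dimensional space is C(n, p).
n = 5, p = 2
C(5, 2) = 5! / (2! * 3!) = 10

10


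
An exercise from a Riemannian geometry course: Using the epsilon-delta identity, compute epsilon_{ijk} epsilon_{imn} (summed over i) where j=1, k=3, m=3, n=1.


Using the identity: epsilon_{ijk} epsilon_{imn} = delta_{jm} delta_{kn} - delta_{jn} delta_{km}.
delta_{13} = 0
delta_{31} = 0
delta_{11} = 1
delta_{33} = 1
Result = 0 * 0 - 1 * 1 = 0 - 1 = -1

-1


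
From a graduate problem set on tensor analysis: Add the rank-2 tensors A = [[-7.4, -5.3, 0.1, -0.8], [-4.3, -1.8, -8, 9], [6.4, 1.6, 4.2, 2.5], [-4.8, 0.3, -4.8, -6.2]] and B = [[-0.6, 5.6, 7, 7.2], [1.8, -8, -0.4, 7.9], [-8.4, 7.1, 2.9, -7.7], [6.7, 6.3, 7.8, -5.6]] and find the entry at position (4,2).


Tensor addition is component-wise: (A + B)_{ij} = A_{ij} + B_{ij}.
A_{42} = 0.3
B_{42} = 6.3
(A + B)_{42} = 0.3 + 6.3 = 6.6

6.6


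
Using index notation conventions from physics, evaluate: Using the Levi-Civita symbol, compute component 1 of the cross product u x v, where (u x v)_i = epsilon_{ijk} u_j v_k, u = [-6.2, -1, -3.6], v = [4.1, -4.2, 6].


(u x v)_1 = sum_{j,k} epsilon_{1jk} u_j v_k. Only permutations of (1,2,3) contribute; the two non-zero terms are:
eps_{123} u_2 v_3 = 1 * -1 * 6 = -6
eps_{132} u_3 v_2 = -1 * -3.6 * -4.2 = -15.12
(u x v)_1 = -21.12

-21.12


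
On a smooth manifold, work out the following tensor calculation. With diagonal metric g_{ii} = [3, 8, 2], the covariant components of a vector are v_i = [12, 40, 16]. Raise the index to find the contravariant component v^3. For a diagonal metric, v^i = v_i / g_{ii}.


To raise an index with a diagonal metric: v^i = v_i / g_{ii}.
For index 3: v_3 = 16, g_{33} = 2
v^3 = 16 / 2 = 8

8


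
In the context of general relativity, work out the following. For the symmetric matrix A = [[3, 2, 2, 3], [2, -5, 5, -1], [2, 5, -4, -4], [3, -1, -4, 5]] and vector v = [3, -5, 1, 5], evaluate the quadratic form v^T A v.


First compute Av:
(Av)_1 = 3*3 + 2*-5 + 2*1 + 3*5 = 16
(Av)_2 = 2*3 + -5*-5 + 5*1 + -1*5 = 31
(Av)_3 = 2*3 + 5*-5 + -4*1 + -4*5 = -43
(Av)_4 = 3*3 + -1*-5 + -4*1 + 5*5 = 35
Av = [16, 31, -43, 35]
Then v^T (Av) = 3*16 + -5*31 + 1*-43 + 5*35
= 48 + -155 + -43 + 175 = 25

25


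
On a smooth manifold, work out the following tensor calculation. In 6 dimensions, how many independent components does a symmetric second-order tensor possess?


A symmetric rank-2 tensor in d dimensions has d(d+1)/2 independent components.
d = 6
d(d+1)/2 = 6 * 7 / 2 = 42 / 2 = 21

21


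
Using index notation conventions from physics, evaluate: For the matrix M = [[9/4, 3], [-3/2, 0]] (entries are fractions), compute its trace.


The trace is the sum of diagonal entries.
Diagonal: M[1,1] = 9/4, M[2,2] = 0
Tr(M) = 9/4 + 0
Computing step by step:
After adding M[1,1]: 9/4
After adding M[2,2]: 9/4
Tr(M) = 9/4

9/4


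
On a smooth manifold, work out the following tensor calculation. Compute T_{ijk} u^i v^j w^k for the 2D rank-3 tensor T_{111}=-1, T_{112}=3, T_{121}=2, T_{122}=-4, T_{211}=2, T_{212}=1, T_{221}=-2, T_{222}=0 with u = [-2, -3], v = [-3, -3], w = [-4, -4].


S = sum over i,j,k of T_{ijk} u_i v_j w_k. Expanding all 8 terms:
T_{111}*u_1*v_1*w_1 = -1*-2*-3*-4 = 24  (running total: 24)
T_{112}*u_1*v_1*w_2 = 3*-2*-3*-4 = -72  (running total: -48)
T_{121}*u_1*v_2*w_1 = 2*-2*-3*-4 = -48  (running total: -96)
T_{122}*u_1*v_2*w_2 = -4*-2*-3*-4 = 96  (running total: 0)
T_{211}*u_2*v_1*w_1 = 2*-3*-3*-4 = -72  (running total: -72)
T_{212}*u_2*v_1*w_2 = 1*-3*-3*-4 = -36  (running total: -108)
T_{221}*u_2*v_2*w_1 = -2*-3*-3*-4 = 72  (running total: -36)
T_{222}*u_2*v_2*w_2 = 0*-3*-3*-4 = 0  (running total: -36)
S = -36

-36


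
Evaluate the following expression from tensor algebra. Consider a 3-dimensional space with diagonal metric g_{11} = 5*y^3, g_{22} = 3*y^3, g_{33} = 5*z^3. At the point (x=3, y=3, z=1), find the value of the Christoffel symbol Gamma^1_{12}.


For a diagonal metric, Gamma^k_{ij} = (1/2) g^{kk} (dg_{ik}/dx_j + dg_{jk}/dx_i - dg_{ij}/dx_k).
The metric is diagonal, so g_{ab} = 0 for a != b.
At the given point: g_{11} = 135, g_{22} = 81, g_{33} = 5
g^{11} = 1/135
dg_{11}/dx_2 = dg_{11}/dx_2 = 135
dg_{21}/dx_1 = 0 (off-diagonal)
dg_{12}/dx_1 = 0 (off-diagonal)
Numerator = 135 + 0 - 0 = 135
Gamma^1_{12} = 135 / (2 * 135) = 1/2

1/2


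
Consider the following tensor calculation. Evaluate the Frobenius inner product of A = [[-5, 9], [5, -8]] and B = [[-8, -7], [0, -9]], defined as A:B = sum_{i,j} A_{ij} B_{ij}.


A:B = sum over all i,j of A_{ij} * B_{ij}.
Row 1: -5*-8=40, 9*-7=-63 => row sum = -23
Row 2: 5*0=0, -8*-9=72 => row sum = 72
Total = -23 + 72 = 49

49


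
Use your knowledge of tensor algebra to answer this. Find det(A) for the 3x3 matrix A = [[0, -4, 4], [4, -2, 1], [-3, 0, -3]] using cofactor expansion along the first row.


Expanding along the first row, det(A) = a11*M_11 - a12*M_12 + a13*M_13, where M_1j is the (1,j) minor.
Minor M_11 = -2*-3 - 1*0 = 6
Minor M_12 = 4*-3 - 1*-3 = -9
Minor M_13 = 4*0 - -2*-3 = -6
det = 0*(6) - -4*(-9) + 4*(-6)
    = 0 - 36 + -24
    = -60

-60


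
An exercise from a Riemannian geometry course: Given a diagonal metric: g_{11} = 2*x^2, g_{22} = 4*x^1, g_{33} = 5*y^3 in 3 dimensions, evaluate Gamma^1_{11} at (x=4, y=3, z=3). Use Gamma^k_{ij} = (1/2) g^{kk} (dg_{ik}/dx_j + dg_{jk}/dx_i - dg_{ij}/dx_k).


For a diagonal metric, Gamma^k_{ij} = (1/2) g^{kk} (dg_{ik}/dx_j + dg_{jk}/dx_i - dg_{ij}/dx_k).
The metric is diagonal, so g_{ab} = 0 for a != b.
At the given point: g_{11} = 32, g_{22} = 16, g_{33} = 135
g^{11} = 1/32
dg_{11}/dx_1 = dg_{11}/dx_1 = 16
dg_{11}/dx_1 = dg_{11}/dx_1 = 16
dg_{11}/dx_1 = dg_{11}/dx_1 = 16
Numerator = 16 + 16 - 16 = 16
Gamma^1_{11} = 16 / (2 * 32) = 1/4

1/4


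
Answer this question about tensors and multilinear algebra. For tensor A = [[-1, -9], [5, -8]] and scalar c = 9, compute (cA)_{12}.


Scalar multiplication: (cA)_{ij} = c * A_{ij}.
c = 9
A_{12} = -9
(cA)_{12} = 9 * -9 = -81

-81


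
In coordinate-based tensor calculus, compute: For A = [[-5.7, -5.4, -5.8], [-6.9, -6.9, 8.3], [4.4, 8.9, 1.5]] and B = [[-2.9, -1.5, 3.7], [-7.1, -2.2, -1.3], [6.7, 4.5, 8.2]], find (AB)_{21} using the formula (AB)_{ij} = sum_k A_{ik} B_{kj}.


(AB)_{ij} = sum_k A_{ik} B_{kj}.
For i=2, j=1:
A_{21} * B_{11} = -6.9 * -2.9 = 20.01
A_{22} * B_{21} = -6.9 * -7.1 = 48.99
A_{23} * B_{31} = 8.3 * 6.7 = 55.61
Sum = 20.01 + 48.99 + 55.61 = 124.61

124.61


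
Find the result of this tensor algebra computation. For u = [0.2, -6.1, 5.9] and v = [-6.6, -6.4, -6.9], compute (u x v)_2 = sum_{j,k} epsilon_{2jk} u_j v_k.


(u x v)_2 = sum_{j,k} epsilon_{2jk} u_j v_k. Only permutations of (1,2,3) contribute; the two non-zero terms are:
eps_{213} u_1 v_3 = -1 * 0.2 * -6.9 = 1.38
eps_{231} u_3 v_1 = 1 * 5.9 * -6.6 = -38.94
(u x v)_2 = -37.56

-37.56


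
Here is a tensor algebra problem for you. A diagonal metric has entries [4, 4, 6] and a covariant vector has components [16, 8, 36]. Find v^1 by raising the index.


To raise an index with a diagonal metric: v^i = v_i / g_{ii}.
For index 1: v_1 = 16, g_{11} = 4
v^1 = 16 / 4 = 4

4


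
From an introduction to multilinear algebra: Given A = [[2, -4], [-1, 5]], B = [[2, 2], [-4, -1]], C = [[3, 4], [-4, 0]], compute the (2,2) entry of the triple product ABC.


(ABC)_{22} = sum_m (AB)_{2m} C_{m2}. First compute row 2 of AB.
(AB)_{21} = -1*2 + 5*-4 = -22
(AB)_{22} = -1*2 + 5*-1 = -7
Now contract with column 2 of C:
(AB)_{21} * C_{12} = -22 * 4 = -88
(AB)_{22} * C_{22} = -7 * 0 = 0
(ABC)_{22} = -88 + 0 = -88

-88


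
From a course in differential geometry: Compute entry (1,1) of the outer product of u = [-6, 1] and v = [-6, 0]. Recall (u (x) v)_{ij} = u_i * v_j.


The outer product entry T_{ij} = u_i * v_j.
We need i=1, j=1.
u_1 = -6, v_1 = -6
T_{1,1} = -6 * -6 = 36

36


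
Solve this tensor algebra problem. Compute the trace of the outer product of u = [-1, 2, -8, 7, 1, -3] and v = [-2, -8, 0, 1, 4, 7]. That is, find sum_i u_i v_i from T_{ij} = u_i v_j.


The outer product gives T_{ij} = u_i v_j.
The trace (contraction) is Tr(T) = sum_i T_{ii} = sum_i u_i v_i.
Diagonal entries:
T_{11} = u_1 * v_1 = -1 * -2 = 2
T_{22} = u_2 * v_2 = 2 * -8 = -16
T_{33} = u_3 * v_3 = -8 * 0 = 0
T_{44} = u_4 * v_4 = 7 * 1 = 7
T_{55} = u_5 * v_5 = 1 * 4 = 4
T_{66} = u_6 * v_6 = -3 * 7 = -21
Tr(T) = 2 + -16 + 0 + 7 + 4 + -21 = -24

-24


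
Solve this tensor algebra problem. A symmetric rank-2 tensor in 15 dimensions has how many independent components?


A symmetric rank-2 tensor in d dimensions has d(d+1)/2 independent components.
d = 15
d(d+1)/2 = 15 * 16 / 2 = 240 / 2 = 120

120


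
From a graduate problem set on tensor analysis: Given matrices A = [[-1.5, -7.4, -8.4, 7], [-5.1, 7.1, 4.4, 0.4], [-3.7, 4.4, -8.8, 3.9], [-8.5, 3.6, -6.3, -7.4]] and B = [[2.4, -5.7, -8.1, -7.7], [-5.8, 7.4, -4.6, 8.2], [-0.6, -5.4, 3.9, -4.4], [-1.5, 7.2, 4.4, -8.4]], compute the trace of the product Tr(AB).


Tr(AB) = sum_i (AB)_{ii} where (AB)_{ii} = sum_k A_{ik} B_{ki}.
(AB)_{11} = -1.5*2.4 + -7.4*-5.8 + -8.4*-0.6 + 7*-1.5 = 33.86
(AB)_{22} = -5.1*-5.7 + 7.1*7.4 + 4.4*-5.4 + 0.4*7.2 = 60.73
(AB)_{33} = -3.7*-8.1 + 4.4*-4.6 + -8.8*3.9 + 3.9*4.4 = -7.43
(AB)_{44} = -8.5*-7.7 + 3.6*8.2 + -6.3*-4.4 + -7.4*-8.4 = 184.85
Tr(AB) = 33.86 + 60.73 + -7.43 + 184.85 = 272.01

272.01


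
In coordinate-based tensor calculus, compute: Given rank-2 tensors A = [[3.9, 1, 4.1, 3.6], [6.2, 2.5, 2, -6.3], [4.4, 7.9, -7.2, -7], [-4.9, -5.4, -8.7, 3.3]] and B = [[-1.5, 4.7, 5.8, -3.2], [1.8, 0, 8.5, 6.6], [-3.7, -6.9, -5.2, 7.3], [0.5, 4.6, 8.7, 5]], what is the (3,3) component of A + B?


Tensor addition is component-wise: (A + B)_{ij} = A_{ij} + B_{ij}.
A_{33} = -7.2
B_{33} = -5.2
(A + B)_{33} = -7.2 + -5.2 = -12.4

-12.4
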